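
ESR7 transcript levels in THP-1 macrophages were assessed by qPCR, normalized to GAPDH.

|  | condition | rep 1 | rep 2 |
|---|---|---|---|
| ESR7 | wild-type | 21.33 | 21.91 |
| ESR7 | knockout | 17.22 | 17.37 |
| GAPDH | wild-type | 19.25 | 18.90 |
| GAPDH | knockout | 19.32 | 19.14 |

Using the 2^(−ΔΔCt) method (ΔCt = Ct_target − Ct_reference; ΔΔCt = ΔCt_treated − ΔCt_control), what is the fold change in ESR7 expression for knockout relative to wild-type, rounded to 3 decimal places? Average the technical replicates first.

Mean Ct: ESR7 wild-type 21.620; ESR7 knockout 17.295; GAPDH wild-type 19.075; GAPDH knockout 19.230
ΔCt(wild-type) = 21.620 − 19.075 = 2.545
ΔCt(knockout) = 17.295 − 19.230 = -1.935
ΔΔCt = -1.935 − 2.545 = -4.480
Fold change = 2^(−(-4.480)) = 2^4.480 = 22.3159

22.316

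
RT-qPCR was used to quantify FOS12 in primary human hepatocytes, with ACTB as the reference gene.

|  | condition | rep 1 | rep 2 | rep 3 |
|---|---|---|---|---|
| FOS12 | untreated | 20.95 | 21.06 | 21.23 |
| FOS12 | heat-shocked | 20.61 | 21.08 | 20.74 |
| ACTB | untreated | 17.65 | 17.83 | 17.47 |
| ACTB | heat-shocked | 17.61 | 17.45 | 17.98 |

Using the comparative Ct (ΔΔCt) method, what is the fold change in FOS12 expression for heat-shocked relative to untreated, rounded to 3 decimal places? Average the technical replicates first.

Mean Ct: FOS12 untreated 21.080; FOS12 heat-shocked 20.810; ACTB untreated 17.650; ACTB heat-shocked 17.680
ΔCt(untreated) = 21.080 − 17.650 = 3.430
ΔCt(heat-shocked) = 20.810 − 17.680 = 3.130
ΔΔCt = 3.130 − 3.430 = -0.300
Fold change = 2^(−(-0.300)) = 2^0.300 = 1.2311

1.231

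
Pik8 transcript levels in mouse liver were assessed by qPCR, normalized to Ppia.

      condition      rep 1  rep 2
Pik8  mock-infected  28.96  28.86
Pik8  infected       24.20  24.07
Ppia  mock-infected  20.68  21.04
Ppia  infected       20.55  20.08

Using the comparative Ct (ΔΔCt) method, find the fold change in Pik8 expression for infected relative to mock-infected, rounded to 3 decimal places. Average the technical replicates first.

Mean Ct: Pik8 mock-infected 28.910; Pik8 infected 24.135; Ppia mock-infected 20.860; Ppia infected 20.315
ΔCt(mock-infected) = 28.910 − 20.860 = 8.050
ΔCt(infected) = 24.135 − 20.315 = 3.820
ΔΔCt = 3.820 − 8.050 = -4.230
Fold change = 2^(−(-4.230)) = 2^4.230 = 18.7654

18.765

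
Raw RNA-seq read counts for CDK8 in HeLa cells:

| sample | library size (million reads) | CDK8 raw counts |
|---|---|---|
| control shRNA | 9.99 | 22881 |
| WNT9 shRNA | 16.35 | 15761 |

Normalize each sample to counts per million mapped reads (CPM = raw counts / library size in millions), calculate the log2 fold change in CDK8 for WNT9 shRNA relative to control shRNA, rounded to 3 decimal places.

-1.249

CPM(control shRNA) = 22881 / 9.99 = 2290.3904
CPM(WNT9 shRNA) = 15761 / 16.35 = 963.9755
Fold change = 963.9755 / 2290.3904 = 0.42088
log2(0.42088) = -1.2485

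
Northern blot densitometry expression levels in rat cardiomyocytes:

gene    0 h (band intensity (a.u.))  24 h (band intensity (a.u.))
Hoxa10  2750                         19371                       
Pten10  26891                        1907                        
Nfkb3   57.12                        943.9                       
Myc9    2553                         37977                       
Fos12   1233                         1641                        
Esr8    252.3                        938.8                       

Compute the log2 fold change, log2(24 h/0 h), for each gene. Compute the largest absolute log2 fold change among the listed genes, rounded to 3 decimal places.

4.047

log2(19371/2750) = 2.816  (Hoxa10)
log2(1907/26891) = -3.818  (Pten10)
log2(943.9/57.12) = 4.047  (Nfkb3)
log2(37977/2553) = 3.895  (Myc9)
log2(1641/1233) = 0.412  (Fos12)
log2(938.8/252.3) = 1.896  (Esr8)
The largest magnitude belongs to Nfkb3.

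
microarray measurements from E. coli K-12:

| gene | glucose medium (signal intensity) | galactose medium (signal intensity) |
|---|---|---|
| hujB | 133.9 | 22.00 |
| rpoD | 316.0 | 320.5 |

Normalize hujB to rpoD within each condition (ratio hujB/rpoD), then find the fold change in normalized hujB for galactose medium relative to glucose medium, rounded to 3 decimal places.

0.162

hujB/rpoD (glucose medium) = 133.9 / 316.0 = 0.42373
hujB/rpoD (galactose medium) = 22.00 / 320.5 = 0.068643
Fold change = 0.068643 / 0.42373 = 0.1620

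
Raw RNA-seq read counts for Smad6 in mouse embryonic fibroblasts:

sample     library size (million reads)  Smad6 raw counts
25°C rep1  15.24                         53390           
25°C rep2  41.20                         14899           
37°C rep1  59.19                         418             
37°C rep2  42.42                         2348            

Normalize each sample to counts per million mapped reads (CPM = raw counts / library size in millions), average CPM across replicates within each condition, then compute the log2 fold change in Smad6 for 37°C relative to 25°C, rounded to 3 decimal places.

-5.952

CPM(25°C rep1) = 53390 / 15.24 = 3503.2808
CPM(25°C rep2) = 14899 / 41.20 = 361.6262
CPM(37°C rep1) = 418 / 59.19 = 7.0620
CPM(37°C rep2) = 2348 / 42.42 = 55.3512
mean CPM(25°C) = 1932.4535; mean CPM(37°C) = 31.2066
Fold change = 31.2066 / 1932.4535 = 0.01615
log2(0.01615) = -5.9524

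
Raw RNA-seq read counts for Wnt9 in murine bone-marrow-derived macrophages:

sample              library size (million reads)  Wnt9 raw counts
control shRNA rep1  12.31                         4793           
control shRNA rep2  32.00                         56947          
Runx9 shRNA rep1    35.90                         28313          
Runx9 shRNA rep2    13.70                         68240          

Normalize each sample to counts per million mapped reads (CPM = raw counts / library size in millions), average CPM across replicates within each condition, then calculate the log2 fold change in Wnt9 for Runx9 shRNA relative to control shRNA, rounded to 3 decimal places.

CPM(control shRNA rep1) = 4793 / 12.31 = 389.3582
CPM(control shRNA rep2) = 56947 / 32.00 = 1779.5938
CPM(Runx9 shRNA rep1) = 28313 / 35.90 = 788.6630
CPM(Runx9 shRNA rep2) = 68240 / 13.70 = 4981.0219
mean CPM(control shRNA) = 1084.4760; mean CPM(Runx9 shRNA) = 2884.8424
Fold change = 2884.8424 / 1084.4760 = 2.66013
log2(2.66013) = 1.4115

1.411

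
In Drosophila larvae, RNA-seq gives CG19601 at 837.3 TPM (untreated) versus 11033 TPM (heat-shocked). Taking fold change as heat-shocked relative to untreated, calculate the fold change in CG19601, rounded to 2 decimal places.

Fold change = 11033 / 837.3 = 13.177
CG19601 is upregulated.

13.18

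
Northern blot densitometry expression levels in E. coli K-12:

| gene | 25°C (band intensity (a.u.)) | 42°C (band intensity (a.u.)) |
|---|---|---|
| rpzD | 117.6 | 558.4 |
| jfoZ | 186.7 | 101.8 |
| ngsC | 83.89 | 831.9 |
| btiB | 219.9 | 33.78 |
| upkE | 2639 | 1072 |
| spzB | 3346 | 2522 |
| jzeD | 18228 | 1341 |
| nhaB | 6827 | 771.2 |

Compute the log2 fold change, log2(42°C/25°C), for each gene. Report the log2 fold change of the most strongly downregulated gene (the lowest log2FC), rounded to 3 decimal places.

log2(558.4/117.6) = 2.247  (rpzD)
log2(101.8/186.7) = -0.875  (jfoZ)
log2(831.9/83.89) = 3.310  (ngsC)
log2(33.78/219.9) = -2.703  (btiB)
log2(1072/2639) = -1.300  (upkE)
log2(2522/3346) = -0.408  (spzB)
log2(1341/18228) = -3.765  (jzeD)
log2(771.2/6827) = -3.146  (nhaB)
jzeD is most strongly downregulated.

-3.765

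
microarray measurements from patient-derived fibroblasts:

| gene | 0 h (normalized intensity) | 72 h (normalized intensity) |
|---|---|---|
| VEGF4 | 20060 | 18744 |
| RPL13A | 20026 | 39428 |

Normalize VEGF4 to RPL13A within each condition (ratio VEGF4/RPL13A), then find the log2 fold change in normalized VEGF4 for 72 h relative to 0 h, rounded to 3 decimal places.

-1.075

VEGF4/RPL13A (0 h) = 20060 / 20026 = 1.0017
VEGF4/RPL13A (72 h) = 18744 / 39428 = 0.4754
Fold change = 0.4754 / 1.0017 = 0.4746
log2(0.4746) = -1.0752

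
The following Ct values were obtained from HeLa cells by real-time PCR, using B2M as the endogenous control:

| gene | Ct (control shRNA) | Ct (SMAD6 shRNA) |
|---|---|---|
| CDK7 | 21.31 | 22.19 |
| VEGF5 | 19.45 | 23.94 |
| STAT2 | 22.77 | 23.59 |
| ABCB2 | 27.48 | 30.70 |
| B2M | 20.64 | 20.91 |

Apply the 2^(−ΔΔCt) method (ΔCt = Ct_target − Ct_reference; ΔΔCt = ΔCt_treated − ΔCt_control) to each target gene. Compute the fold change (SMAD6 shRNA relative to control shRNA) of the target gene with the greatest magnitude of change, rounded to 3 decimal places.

CDK7: ΔΔCt = (22.19−20.91) − (21.31−20.64) = 1.28 − 0.67 = 0.61; fold change = 2^-0.61 = 0.655
VEGF5: ΔΔCt = (23.94−20.91) − (19.45−20.64) = 3.03 − (-1.19) = 4.22; fold change = 2^-4.22 = 0.054
STAT2: ΔΔCt = (23.59−20.91) − (22.77−20.64) = 2.68 − 2.13 = 0.55; fold change = 2^-0.55 = 0.683
ABCB2: ΔΔCt = (30.70−20.91) − (27.48−20.64) = 9.79 − 6.84 = 2.95; fold change = 2^-2.95 = 0.129
VEGF5 has the largest |ΔΔCt| = 4.22.

0.054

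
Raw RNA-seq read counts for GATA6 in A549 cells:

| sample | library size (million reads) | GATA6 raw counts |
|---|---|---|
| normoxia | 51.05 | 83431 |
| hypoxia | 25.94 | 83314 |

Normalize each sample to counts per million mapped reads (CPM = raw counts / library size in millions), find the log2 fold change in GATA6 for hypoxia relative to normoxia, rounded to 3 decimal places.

0.975

CPM(normoxia) = 83431 / 51.05 = 1634.2997
CPM(hypoxia) = 83314 / 25.94 = 3211.7965
Fold change = 3211.7965 / 1634.2997 = 1.96524
log2(1.96524) = 0.9747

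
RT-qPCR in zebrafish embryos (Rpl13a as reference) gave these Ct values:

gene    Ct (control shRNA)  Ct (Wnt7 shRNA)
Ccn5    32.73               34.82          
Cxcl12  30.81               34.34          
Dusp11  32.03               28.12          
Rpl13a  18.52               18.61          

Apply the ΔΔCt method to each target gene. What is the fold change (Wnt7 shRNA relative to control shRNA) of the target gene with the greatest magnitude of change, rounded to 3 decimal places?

Ccn5: ΔΔCt = (34.82−18.61) − (32.73−18.52) = 16.21 − 14.21 = 2.00; fold change = 2^-2.00 = 0.250
Cxcl12: ΔΔCt = (34.34−18.61) − (30.81−18.52) = 15.73 − 12.29 = 3.44; fold change = 2^-3.44 = 0.092
Dusp11: ΔΔCt = (28.12−18.61) − (32.03−18.52) = 9.51 − 13.51 = -4.00; fold change = 2^4.00 = 16.000
Dusp11 has the largest |ΔΔCt| = 4.00.

16.000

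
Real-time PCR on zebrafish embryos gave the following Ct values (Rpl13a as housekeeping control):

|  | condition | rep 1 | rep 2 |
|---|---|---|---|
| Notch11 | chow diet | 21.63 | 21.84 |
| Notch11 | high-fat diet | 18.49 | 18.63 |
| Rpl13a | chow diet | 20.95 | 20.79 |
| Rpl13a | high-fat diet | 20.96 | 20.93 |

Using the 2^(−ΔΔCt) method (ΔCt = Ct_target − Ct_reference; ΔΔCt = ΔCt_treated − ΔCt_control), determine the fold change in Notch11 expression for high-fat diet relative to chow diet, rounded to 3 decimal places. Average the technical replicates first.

Mean Ct: Notch11 chow diet 21.735; Notch11 high-fat diet 18.560; Rpl13a chow diet 20.870; Rpl13a high-fat diet 20.945
ΔCt(chow diet) = 21.735 − 20.870 = 0.865
ΔCt(high-fat diet) = 18.560 − 20.945 = -2.385
ΔΔCt = -2.385 − 0.865 = -3.250
Fold change = 2^(−(-3.250)) = 2^3.250 = 9.5137

9.514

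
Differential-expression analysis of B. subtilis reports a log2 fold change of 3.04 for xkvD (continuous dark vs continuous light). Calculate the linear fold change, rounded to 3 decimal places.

8.225

Fold change = 2^(3.04) = 8.2249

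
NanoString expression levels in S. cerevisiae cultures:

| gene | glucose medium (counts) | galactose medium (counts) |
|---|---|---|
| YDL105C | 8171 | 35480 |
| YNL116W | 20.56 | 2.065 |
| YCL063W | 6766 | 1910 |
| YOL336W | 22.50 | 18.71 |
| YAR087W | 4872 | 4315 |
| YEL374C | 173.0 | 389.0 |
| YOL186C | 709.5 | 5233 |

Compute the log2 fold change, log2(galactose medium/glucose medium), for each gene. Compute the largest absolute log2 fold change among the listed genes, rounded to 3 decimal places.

log2(35480/8171) = 2.118  (YDL105C)
log2(2.065/20.56) = -3.316  (YNL116W)
log2(1910/6766) = -1.825  (YCL063W)
log2(18.71/22.50) = -0.266  (YOL336W)
log2(4315/4872) = -0.175  (YAR087W)
log2(389.0/173.0) = 1.169  (YEL374C)
log2(5233/709.5) = 2.883  (YOL186C)
The largest magnitude belongs to YNL116W.

3.316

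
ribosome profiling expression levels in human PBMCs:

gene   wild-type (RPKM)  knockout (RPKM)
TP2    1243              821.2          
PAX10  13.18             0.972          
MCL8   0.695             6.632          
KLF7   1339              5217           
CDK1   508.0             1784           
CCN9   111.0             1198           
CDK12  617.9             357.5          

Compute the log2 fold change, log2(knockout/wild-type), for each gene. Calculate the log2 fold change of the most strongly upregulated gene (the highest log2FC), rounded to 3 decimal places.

log2(821.2/1243) = -0.598  (TP2)
log2(0.972/13.18) = -3.761  (PAX10)
log2(6.632/0.695) = 3.254  (MCL8)
log2(5217/1339) = 1.962  (KLF7)
log2(1784/508.0) = 1.812  (CDK1)
log2(1198/111.0) = 3.432  (CCN9)
log2(357.5/617.9) = -0.789  (CDK12)
CCN9 is most strongly upregulated.

3.432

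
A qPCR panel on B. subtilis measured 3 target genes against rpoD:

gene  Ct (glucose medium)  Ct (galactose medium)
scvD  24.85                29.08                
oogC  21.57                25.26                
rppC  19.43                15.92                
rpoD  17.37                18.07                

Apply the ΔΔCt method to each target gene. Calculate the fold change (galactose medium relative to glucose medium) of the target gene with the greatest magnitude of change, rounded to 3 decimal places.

18.507

scvD: ΔΔCt = (29.08−18.07) − (24.85−17.37) = 11.01 − 7.48 = 3.53; fold change = 2^-3.53 = 0.087
oogC: ΔΔCt = (25.26−18.07) − (21.57−17.37) = 7.19 − 4.20 = 2.99; fold change = 2^-2.99 = 0.126
rppC: ΔΔCt = (15.92−18.07) − (19.43−17.37) = -2.15 − 2.06 = -4.21; fold change = 2^4.21 = 18.507
rppC has the largest |ΔΔCt| = 4.21.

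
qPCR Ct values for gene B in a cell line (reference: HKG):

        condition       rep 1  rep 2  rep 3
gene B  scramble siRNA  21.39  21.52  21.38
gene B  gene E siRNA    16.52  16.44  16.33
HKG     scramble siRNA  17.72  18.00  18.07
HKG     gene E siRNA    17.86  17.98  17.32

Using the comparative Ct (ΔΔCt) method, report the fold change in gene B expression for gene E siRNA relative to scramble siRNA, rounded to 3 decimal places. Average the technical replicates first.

27.665

Mean Ct: gene B scramble siRNA 21.430; gene B gene E siRNA 16.430; HKG scramble siRNA 17.930; HKG gene E siRNA 17.720
ΔCt(scramble siRNA) = 21.430 − 17.930 = 3.500
ΔCt(gene E siRNA) = 16.430 − 17.720 = -1.290
ΔΔCt = -1.290 − 3.500 = -4.790
Fold change = 2^(−(-4.790)) = 2^4.790 = 27.6652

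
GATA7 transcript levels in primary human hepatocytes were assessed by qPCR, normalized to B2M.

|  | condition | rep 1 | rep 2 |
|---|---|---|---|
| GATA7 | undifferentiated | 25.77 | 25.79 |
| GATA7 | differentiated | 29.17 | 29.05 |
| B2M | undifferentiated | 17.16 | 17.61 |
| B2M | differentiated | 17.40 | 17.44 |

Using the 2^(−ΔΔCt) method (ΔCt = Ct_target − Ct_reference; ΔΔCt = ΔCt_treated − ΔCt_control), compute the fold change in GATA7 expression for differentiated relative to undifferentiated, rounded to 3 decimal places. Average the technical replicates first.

0.102

Mean Ct: GATA7 undifferentiated 25.780; GATA7 differentiated 29.110; B2M undifferentiated 17.385; B2M differentiated 17.420
ΔCt(undifferentiated) = 25.780 − 17.385 = 8.395
ΔCt(differentiated) = 29.110 − 17.420 = 11.690
ΔΔCt = 11.690 − 8.395 = 3.295
Fold change = 2^(−3.295) = 0.1019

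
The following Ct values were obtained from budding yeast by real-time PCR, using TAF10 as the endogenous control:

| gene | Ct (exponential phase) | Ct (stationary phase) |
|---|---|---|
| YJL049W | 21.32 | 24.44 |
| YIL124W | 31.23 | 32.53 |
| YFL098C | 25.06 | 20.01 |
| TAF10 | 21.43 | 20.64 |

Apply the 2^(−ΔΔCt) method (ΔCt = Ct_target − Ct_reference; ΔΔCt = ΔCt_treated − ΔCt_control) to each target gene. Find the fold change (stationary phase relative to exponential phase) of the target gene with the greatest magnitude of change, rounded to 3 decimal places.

YJL049W: ΔΔCt = (24.44−20.64) − (21.32−21.43) = 3.80 − (-0.11) = 3.91; fold change = 2^-3.91 = 0.067
YIL124W: ΔΔCt = (32.53−20.64) − (31.23−21.43) = 11.89 − 9.80 = 2.09; fold change = 2^-2.09 = 0.235
YFL098C: ΔΔCt = (20.01−20.64) − (25.06−21.43) = -0.63 − 3.63 = -4.26; fold change = 2^4.26 = 19.160
YFL098C has the largest |ΔΔCt| = 4.26.

19.160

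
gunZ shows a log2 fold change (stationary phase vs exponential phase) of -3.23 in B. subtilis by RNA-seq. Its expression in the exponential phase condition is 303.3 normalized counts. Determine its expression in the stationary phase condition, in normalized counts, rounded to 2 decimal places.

32.33

Fold change = 2^(-3.23) = 0.1066
stationary phase expression = 303.3 × 0.1066 = 32.33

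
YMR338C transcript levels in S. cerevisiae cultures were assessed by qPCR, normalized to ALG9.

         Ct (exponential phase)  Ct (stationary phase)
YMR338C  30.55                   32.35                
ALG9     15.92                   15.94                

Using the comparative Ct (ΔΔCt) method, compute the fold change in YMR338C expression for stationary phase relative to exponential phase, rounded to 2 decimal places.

ΔCt(exponential phase) = 30.550 − 15.920 = 14.630
ΔCt(stationary phase) = 32.350 − 15.940 = 16.410
ΔΔCt = 16.410 − 14.630 = 1.780
Fold change = 2^(−1.780) = 0.291

0.29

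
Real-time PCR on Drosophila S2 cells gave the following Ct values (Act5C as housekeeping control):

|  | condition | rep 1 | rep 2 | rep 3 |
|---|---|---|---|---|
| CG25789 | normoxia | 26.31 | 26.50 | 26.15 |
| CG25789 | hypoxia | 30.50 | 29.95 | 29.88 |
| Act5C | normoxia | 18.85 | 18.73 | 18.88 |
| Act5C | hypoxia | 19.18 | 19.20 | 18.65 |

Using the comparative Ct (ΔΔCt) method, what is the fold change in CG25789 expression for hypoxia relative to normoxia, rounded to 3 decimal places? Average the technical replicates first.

Mean Ct: CG25789 normoxia 26.320; CG25789 hypoxia 30.110; Act5C normoxia 18.820; Act5C hypoxia 19.010
ΔCt(normoxia) = 26.320 − 18.820 = 7.500
ΔCt(hypoxia) = 30.110 − 19.010 = 11.100
ΔΔCt = 11.100 − 7.500 = 3.600
Fold change = 2^(−3.600) = 0.0825

0.082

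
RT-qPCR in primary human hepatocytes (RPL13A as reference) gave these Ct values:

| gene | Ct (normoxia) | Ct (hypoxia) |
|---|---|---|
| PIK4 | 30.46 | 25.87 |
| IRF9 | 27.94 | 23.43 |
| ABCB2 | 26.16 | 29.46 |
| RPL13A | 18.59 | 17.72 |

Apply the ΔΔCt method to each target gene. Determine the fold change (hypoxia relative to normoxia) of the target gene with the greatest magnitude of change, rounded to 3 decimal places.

PIK4: ΔΔCt = (25.87−17.72) − (30.46−18.59) = 8.15 − 11.87 = -3.72; fold change = 2^3.72 = 13.177
IRF9: ΔΔCt = (23.43−17.72) − (27.94−18.59) = 5.71 − 9.35 = -3.64; fold change = 2^3.64 = 12.467
ABCB2: ΔΔCt = (29.46−17.72) − (26.16−18.59) = 11.74 − 7.57 = 4.17; fold change = 2^-4.17 = 0.056
ABCB2 has the largest |ΔΔCt| = 4.17.

0.056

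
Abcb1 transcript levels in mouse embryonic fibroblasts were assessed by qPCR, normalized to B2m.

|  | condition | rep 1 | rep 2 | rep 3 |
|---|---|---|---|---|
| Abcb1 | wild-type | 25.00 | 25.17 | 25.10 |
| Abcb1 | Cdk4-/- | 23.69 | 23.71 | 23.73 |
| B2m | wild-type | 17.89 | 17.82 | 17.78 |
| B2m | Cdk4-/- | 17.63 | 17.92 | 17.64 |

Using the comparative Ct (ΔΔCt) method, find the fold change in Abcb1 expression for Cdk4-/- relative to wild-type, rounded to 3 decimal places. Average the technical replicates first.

Mean Ct: Abcb1 wild-type 25.090; Abcb1 Cdk4-/- 23.710; B2m wild-type 17.830; B2m Cdk4-/- 17.730
ΔCt(wild-type) = 25.090 − 17.830 = 7.260
ΔCt(Cdk4-/-) = 23.710 − 17.730 = 5.980
ΔΔCt = 5.980 − 7.260 = -1.280
Fold change = 2^(−(-1.280)) = 2^1.280 = 2.4284

2.428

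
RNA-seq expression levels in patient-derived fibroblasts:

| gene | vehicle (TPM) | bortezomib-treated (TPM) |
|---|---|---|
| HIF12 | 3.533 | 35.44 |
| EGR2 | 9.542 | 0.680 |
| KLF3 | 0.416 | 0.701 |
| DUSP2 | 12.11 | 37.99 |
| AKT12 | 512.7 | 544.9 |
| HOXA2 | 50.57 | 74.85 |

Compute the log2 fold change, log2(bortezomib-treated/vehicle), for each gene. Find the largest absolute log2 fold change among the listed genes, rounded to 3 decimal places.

3.811

log2(35.44/3.533) = 3.326  (HIF12)
log2(0.680/9.542) = -3.811  (EGR2)
log2(0.701/0.416) = 0.753  (KLF3)
log2(37.99/12.11) = 1.649  (DUSP2)
log2(544.9/512.7) = 0.088  (AKT12)
log2(74.85/50.57) = 0.566  (HOXA2)
The largest magnitude belongs to EGR2.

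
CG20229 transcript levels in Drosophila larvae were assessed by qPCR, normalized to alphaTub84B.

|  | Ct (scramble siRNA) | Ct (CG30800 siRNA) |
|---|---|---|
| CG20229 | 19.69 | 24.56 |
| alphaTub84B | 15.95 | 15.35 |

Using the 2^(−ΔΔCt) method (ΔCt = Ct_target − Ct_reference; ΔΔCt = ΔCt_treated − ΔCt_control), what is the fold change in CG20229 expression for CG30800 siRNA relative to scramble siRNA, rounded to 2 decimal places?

0.02

ΔCt(scramble siRNA) = 19.690 − 15.950 = 3.740
ΔCt(CG30800 siRNA) = 24.560 − 15.350 = 9.210
ΔΔCt = 9.210 − 3.740 = 5.470
Fold change = 2^(−5.470) = 0.023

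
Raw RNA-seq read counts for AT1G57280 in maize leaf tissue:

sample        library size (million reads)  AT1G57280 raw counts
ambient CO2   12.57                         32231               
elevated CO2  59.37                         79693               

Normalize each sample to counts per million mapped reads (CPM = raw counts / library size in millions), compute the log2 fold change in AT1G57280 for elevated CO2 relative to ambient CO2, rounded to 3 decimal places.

-0.934

CPM(ambient CO2) = 32231 / 12.57 = 2564.1209
CPM(elevated CO2) = 79693 / 59.37 = 1342.3109
Fold change = 1342.3109 / 2564.1209 = 0.52350
log2(0.52350) = -0.9337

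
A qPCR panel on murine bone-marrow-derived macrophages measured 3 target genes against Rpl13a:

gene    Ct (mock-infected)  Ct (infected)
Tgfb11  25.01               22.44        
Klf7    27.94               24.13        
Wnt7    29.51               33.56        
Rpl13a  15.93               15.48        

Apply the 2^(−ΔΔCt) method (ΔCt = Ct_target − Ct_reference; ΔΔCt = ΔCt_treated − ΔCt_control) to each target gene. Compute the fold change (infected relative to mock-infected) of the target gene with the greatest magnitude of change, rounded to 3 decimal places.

0.044

Tgfb11: ΔΔCt = (22.44−15.48) − (25.01−15.93) = 6.96 − 9.08 = -2.12; fold change = 2^2.12 = 4.347
Klf7: ΔΔCt = (24.13−15.48) − (27.94−15.93) = 8.65 − 12.01 = -3.36; fold change = 2^3.36 = 10.267
Wnt7: ΔΔCt = (33.56−15.48) − (29.51−15.93) = 18.08 − 13.58 = 4.50; fold change = 2^-4.50 = 0.044
Wnt7 has the largest |ΔΔCt| = 4.50.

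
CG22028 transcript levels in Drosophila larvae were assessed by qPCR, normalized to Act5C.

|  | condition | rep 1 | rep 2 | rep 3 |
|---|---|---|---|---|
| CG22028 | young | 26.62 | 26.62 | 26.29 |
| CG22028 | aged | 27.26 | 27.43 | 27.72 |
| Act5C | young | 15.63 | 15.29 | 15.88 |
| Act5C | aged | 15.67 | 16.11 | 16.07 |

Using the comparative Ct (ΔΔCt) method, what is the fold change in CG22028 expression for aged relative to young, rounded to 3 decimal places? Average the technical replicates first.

0.655

Mean Ct: CG22028 young 26.510; CG22028 aged 27.470; Act5C young 15.600; Act5C aged 15.950
ΔCt(young) = 26.510 − 15.600 = 10.910
ΔCt(aged) = 27.470 − 15.950 = 11.520
ΔΔCt = 11.520 − 10.910 = 0.610
Fold change = 2^(−0.610) = 0.6552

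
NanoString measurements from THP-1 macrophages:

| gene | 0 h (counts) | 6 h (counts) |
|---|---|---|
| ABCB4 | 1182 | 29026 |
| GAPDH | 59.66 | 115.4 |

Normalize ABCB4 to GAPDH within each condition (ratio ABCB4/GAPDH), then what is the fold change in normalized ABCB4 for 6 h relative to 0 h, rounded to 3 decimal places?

12.695

ABCB4/GAPDH (0 h) = 1182 / 59.66 = 19.812
ABCB4/GAPDH (6 h) = 29026 / 115.4 = 251.53
Fold change = 251.53 / 19.812 = 12.6954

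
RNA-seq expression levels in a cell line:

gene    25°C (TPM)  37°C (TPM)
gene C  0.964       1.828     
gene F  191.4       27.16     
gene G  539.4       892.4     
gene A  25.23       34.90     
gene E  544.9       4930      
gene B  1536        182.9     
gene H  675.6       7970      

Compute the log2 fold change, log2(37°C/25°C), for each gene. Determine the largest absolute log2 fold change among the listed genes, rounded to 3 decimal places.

3.560

log2(1.828/0.964) = 0.923  (gene C)
log2(27.16/191.4) = -2.817  (gene F)
log2(892.4/539.4) = 0.726  (gene G)
log2(34.90/25.23) = 0.468  (gene A)
log2(4930/544.9) = 3.178  (gene E)
log2(182.9/1536) = -3.070  (gene B)
log2(7970/675.6) = 3.560  (gene H)
The largest magnitude belongs to gene H.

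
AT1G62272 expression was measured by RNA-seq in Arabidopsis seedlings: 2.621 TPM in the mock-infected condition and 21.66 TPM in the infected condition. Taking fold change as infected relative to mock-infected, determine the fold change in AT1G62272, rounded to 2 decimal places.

Fold change = 21.66 / 2.621 = 8.264
AT1G62272 is upregulated.

8.26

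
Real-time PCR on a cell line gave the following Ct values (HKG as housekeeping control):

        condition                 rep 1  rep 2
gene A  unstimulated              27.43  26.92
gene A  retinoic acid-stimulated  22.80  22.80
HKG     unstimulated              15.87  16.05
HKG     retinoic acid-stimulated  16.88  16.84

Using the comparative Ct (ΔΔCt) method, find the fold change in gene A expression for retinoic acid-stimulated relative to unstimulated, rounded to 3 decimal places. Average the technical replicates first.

Mean Ct: gene A unstimulated 27.175; gene A retinoic acid-stimulated 22.800; HKG unstimulated 15.960; HKG retinoic acid-stimulated 16.860
ΔCt(unstimulated) = 27.175 − 15.960 = 11.215
ΔCt(retinoic acid-stimulated) = 22.800 − 16.860 = 5.940
ΔΔCt = 5.940 − 11.215 = -5.275
Fold change = 2^(−(-5.275)) = 2^5.275 = 38.7198

38.720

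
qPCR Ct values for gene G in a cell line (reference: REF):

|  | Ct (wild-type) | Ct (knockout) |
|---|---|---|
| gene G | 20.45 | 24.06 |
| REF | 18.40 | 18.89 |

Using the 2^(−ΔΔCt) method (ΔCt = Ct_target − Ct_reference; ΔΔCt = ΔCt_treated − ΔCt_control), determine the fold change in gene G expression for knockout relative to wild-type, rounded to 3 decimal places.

0.115

ΔCt(wild-type) = 20.450 − 18.400 = 2.050
ΔCt(knockout) = 24.060 − 18.890 = 5.170
ΔΔCt = 5.170 − 2.050 = 3.120
Fold change = 2^(−3.120) = 0.1150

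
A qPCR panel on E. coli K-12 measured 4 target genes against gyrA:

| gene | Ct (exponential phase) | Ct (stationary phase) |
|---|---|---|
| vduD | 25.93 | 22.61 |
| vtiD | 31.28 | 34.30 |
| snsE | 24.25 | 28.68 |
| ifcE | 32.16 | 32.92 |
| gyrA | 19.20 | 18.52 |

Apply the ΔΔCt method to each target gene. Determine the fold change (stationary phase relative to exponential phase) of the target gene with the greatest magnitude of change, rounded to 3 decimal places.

vduD: ΔΔCt = (22.61−18.52) − (25.93−19.20) = 4.09 − 6.73 = -2.64; fold change = 2^2.64 = 6.233
vtiD: ΔΔCt = (34.30−18.52) − (31.28−19.20) = 15.78 − 12.08 = 3.70; fold change = 2^-3.70 = 0.077
snsE: ΔΔCt = (28.68−18.52) − (24.25−19.20) = 10.16 − 5.05 = 5.11; fold change = 2^-5.11 = 0.029
ifcE: ΔΔCt = (32.92−18.52) − (32.16−19.20) = 14.40 − 12.96 = 1.44; fold change = 2^-1.44 = 0.369
snsE has the largest |ΔΔCt| = 5.11.

0.029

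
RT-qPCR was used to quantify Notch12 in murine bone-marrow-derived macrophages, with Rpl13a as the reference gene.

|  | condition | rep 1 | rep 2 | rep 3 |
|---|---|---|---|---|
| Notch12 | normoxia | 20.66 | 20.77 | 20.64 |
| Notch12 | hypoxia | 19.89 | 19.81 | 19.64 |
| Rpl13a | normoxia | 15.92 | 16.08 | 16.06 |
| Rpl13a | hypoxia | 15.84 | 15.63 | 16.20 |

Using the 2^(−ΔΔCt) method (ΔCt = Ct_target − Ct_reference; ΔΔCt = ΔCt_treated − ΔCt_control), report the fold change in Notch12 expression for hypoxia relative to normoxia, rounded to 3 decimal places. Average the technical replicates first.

Mean Ct: Notch12 normoxia 20.690; Notch12 hypoxia 19.780; Rpl13a normoxia 16.020; Rpl13a hypoxia 15.890
ΔCt(normoxia) = 20.690 − 16.020 = 4.670
ΔCt(hypoxia) = 19.780 − 15.890 = 3.890
ΔΔCt = 3.890 − 4.670 = -0.780
Fold change = 2^(−(-0.780)) = 2^0.780 = 1.7171

1.717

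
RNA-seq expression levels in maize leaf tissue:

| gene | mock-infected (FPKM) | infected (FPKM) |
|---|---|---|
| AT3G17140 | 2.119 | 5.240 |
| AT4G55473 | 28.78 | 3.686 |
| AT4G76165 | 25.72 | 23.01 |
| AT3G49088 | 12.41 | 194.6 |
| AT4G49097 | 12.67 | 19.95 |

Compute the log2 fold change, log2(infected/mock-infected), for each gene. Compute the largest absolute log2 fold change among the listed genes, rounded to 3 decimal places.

3.971

log2(5.240/2.119) = 1.306  (AT3G17140)
log2(3.686/28.78) = -2.965  (AT4G55473)
log2(23.01/25.72) = -0.161  (AT4G76165)
log2(194.6/12.41) = 3.971  (AT3G49088)
log2(19.95/12.67) = 0.655  (AT4G49097)
The largest magnitude belongs to AT3G49088.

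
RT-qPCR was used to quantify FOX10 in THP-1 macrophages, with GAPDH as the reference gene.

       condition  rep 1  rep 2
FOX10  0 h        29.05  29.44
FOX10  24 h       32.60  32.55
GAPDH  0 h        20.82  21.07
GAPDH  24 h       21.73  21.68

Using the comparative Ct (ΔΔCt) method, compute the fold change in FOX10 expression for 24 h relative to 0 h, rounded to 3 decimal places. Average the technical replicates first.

Mean Ct: FOX10 0 h 29.245; FOX10 24 h 32.575; GAPDH 0 h 20.945; GAPDH 24 h 21.705
ΔCt(0 h) = 29.245 − 20.945 = 8.300
ΔCt(24 h) = 32.575 − 21.705 = 10.870
ΔΔCt = 10.870 − 8.300 = 2.570
Fold change = 2^(−2.570) = 0.1684

0.168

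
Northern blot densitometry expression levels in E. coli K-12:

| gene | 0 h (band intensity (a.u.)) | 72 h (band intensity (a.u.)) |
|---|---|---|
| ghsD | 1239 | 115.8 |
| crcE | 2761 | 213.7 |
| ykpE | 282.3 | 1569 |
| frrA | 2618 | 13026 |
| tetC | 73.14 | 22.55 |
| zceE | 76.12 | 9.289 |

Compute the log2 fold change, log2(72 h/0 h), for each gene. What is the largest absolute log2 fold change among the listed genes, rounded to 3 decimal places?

log2(115.8/1239) = -3.419  (ghsD)
log2(213.7/2761) = -3.692  (crcE)
log2(1569/282.3) = 2.475  (ykpE)
log2(13026/2618) = 2.315  (frrA)
log2(22.55/73.14) = -1.698  (tetC)
log2(9.289/76.12) = -3.035  (zceE)
The largest magnitude belongs to crcE.

3.692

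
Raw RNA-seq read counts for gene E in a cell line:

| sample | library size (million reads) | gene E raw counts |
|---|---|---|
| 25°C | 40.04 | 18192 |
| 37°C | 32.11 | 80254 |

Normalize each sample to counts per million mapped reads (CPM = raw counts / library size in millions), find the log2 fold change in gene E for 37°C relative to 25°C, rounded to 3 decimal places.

CPM(25°C) = 18192 / 40.04 = 454.3457
CPM(37°C) = 80254 / 32.11 = 2499.3460
Fold change = 2499.3460 / 454.3457 = 5.50098
log2(5.50098) = 2.4597

2.460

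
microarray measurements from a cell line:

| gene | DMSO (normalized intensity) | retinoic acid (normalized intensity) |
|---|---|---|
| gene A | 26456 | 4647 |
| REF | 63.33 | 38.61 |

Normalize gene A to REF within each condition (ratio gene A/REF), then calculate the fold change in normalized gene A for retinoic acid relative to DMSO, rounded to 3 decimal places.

gene A/REF (DMSO) = 26456 / 63.33 = 417.75
gene A/REF (retinoic acid) = 4647 / 38.61 = 120.36
Fold change = 120.36 / 417.75 = 0.2881

0.288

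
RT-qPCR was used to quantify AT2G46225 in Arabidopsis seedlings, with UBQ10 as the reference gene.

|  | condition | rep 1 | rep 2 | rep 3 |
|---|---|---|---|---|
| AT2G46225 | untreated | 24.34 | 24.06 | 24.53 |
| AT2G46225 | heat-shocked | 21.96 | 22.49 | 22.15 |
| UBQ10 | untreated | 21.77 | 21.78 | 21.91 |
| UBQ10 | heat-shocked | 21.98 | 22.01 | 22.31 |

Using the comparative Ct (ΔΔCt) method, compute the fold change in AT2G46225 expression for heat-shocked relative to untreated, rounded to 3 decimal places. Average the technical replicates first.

5.242

Mean Ct: AT2G46225 untreated 24.310; AT2G46225 heat-shocked 22.200; UBQ10 untreated 21.820; UBQ10 heat-shocked 22.100
ΔCt(untreated) = 24.310 − 21.820 = 2.490
ΔCt(heat-shocked) = 22.200 − 22.100 = 0.100
ΔΔCt = 0.100 − 2.490 = -2.390
Fold change = 2^(−(-2.390)) = 2^2.390 = 5.2416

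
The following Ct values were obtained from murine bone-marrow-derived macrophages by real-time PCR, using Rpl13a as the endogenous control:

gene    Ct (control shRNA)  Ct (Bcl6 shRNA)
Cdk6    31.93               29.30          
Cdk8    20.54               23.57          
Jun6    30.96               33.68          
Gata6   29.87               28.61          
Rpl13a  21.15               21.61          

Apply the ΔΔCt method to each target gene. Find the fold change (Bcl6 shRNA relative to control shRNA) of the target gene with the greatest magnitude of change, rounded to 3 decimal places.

8.515

Cdk6: ΔΔCt = (29.30−21.61) − (31.93−21.15) = 7.69 − 10.78 = -3.09; fold change = 2^3.09 = 8.515
Cdk8: ΔΔCt = (23.57−21.61) − (20.54−21.15) = 1.96 − (-0.61) = 2.57; fold change = 2^-2.57 = 0.168
Jun6: ΔΔCt = (33.68−21.61) − (30.96−21.15) = 12.07 − 9.81 = 2.26; fold change = 2^-2.26 = 0.209
Gata6: ΔΔCt = (28.61−21.61) − (29.87−21.15) = 7.00 − 8.72 = -1.72; fold change = 2^1.72 = 3.294
Cdk6 has the largest |ΔΔCt| = 3.09.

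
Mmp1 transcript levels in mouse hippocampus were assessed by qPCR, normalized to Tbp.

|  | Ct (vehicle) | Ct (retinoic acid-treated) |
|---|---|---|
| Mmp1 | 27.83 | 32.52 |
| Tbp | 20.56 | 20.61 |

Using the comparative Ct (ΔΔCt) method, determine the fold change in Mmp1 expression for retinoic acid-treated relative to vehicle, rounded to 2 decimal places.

ΔCt(vehicle) = 27.830 − 20.560 = 7.270
ΔCt(retinoic acid-treated) = 32.520 − 20.610 = 11.910
ΔΔCt = 11.910 − 7.270 = 4.640
Fold change = 2^(−4.640) = 0.040

0.04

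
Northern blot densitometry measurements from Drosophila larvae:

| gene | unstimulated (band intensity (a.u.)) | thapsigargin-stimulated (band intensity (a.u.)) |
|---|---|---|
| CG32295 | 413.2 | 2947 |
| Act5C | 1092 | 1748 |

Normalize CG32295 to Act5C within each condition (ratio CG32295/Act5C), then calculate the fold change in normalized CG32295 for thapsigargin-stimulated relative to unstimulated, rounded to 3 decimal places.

4.456

CG32295/Act5C (unstimulated) = 413.2 / 1092 = 0.37839
CG32295/Act5C (thapsigargin-stimulated) = 2947 / 1748 = 1.6859
Fold change = 1.6859 / 0.37839 = 4.4555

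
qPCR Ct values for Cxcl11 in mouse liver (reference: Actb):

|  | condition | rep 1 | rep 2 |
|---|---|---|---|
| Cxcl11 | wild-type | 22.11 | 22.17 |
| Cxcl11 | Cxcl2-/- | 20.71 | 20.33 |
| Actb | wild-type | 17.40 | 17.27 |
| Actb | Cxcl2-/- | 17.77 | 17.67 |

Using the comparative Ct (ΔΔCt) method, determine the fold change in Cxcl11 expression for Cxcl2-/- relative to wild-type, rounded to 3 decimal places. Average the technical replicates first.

4.014

Mean Ct: Cxcl11 wild-type 22.140; Cxcl11 Cxcl2-/- 20.520; Actb wild-type 17.335; Actb Cxcl2-/- 17.720
ΔCt(wild-type) = 22.140 − 17.335 = 4.805
ΔCt(Cxcl2-/-) = 20.520 − 17.720 = 2.800
ΔΔCt = 2.800 − 4.805 = -2.005
Fold change = 2^(−(-2.005)) = 2^2.005 = 4.0139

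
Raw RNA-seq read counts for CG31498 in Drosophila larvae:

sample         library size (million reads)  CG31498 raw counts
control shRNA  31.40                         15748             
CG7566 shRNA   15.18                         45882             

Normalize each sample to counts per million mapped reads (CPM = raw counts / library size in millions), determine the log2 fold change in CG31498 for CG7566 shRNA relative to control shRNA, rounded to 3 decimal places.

CPM(control shRNA) = 15748 / 31.40 = 501.5287
CPM(CG7566 shRNA) = 45882 / 15.18 = 3022.5296
Fold change = 3022.5296 / 501.5287 = 6.02663
log2(6.02663) = 2.5914

2.591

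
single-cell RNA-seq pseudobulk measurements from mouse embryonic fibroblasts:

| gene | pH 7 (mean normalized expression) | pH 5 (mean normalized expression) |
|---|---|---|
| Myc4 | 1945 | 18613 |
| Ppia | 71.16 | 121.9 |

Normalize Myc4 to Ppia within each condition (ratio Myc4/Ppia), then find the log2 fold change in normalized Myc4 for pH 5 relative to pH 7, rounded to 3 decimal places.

2.482

Myc4/Ppia (pH 7) = 1945 / 71.16 = 27.333
Myc4/Ppia (pH 5) = 18613 / 121.9 = 152.69
Fold change = 152.69 / 27.333 = 5.5864
log2(5.5864) = 2.4819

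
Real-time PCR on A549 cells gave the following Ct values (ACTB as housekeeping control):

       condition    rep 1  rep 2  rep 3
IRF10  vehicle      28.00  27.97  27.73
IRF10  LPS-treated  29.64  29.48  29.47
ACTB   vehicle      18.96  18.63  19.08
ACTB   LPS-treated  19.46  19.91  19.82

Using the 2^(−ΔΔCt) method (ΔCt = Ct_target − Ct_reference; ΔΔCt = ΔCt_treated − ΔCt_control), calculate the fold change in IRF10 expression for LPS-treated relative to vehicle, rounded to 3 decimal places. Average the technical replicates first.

0.578

Mean Ct: IRF10 vehicle 27.900; IRF10 LPS-treated 29.530; ACTB vehicle 18.890; ACTB LPS-treated 19.730
ΔCt(vehicle) = 27.900 − 18.890 = 9.010
ΔCt(LPS-treated) = 29.530 − 19.730 = 9.800
ΔΔCt = 9.800 − 9.010 = 0.790
Fold change = 2^(−0.790) = 0.5783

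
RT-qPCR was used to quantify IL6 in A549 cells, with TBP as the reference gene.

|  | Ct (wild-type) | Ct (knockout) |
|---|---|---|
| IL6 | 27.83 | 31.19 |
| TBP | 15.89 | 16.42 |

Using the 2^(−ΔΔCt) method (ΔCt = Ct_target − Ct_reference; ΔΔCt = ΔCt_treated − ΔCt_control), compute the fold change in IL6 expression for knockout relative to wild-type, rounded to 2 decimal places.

0.14

ΔCt(wild-type) = 27.830 − 15.890 = 11.940
ΔCt(knockout) = 31.190 − 16.420 = 14.770
ΔΔCt = 14.770 − 11.940 = 2.830
Fold change = 2^(−2.830) = 0.141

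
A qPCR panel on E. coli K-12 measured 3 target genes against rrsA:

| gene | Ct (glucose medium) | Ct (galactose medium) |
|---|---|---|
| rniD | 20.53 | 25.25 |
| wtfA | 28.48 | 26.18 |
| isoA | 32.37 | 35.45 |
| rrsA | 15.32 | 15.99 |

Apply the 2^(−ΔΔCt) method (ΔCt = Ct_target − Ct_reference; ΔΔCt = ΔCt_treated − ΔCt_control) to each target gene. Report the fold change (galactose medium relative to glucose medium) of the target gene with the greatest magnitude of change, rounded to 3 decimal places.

rniD: ΔΔCt = (25.25−15.99) − (20.53−15.32) = 9.26 − 5.21 = 4.05; fold change = 2^-4.05 = 0.060
wtfA: ΔΔCt = (26.18−15.99) − (28.48−15.32) = 10.19 − 13.16 = -2.97; fold change = 2^2.97 = 7.835
isoA: ΔΔCt = (35.45−15.99) − (32.37−15.32) = 19.46 − 17.05 = 2.41; fold change = 2^-2.41 = 0.188
rniD has the largest |ΔΔCt| = 4.05.

0.060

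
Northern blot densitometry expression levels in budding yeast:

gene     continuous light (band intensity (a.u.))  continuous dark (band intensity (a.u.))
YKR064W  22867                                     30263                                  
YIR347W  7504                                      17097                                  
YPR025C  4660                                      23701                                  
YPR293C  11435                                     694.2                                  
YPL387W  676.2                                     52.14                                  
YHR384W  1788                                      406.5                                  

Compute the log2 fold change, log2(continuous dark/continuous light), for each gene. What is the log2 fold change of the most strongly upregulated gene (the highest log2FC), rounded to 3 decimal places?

2.347

log2(30263/22867) = 0.404  (YKR064W)
log2(17097/7504) = 1.188  (YIR347W)
log2(23701/4660) = 2.347  (YPR025C)
log2(694.2/11435) = -4.042  (YPR293C)
log2(52.14/676.2) = -3.697  (YPL387W)
log2(406.5/1788) = -2.137  (YHR384W)
YPR025C is most strongly upregulated.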